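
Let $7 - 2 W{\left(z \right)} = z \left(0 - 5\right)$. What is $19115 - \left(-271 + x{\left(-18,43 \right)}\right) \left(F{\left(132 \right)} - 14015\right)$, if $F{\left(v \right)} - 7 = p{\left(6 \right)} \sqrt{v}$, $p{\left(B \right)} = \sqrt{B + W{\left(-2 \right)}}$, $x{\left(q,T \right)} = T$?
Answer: $-3174709 + 684 \sqrt{66} \approx -3.1692 \cdot 10^{6}$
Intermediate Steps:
$W{\left(z \right)} = \frac{7}{2} + \frac{5 z}{2}$ ($W{\left(z \right)} = \frac{7}{2} - \frac{z \left(0 - 5\right)}{2} = \frac{7}{2} - \frac{z \left(-5\right)}{2} = \frac{7}{2} - \frac{\left(-5\right) z}{2} = \frac{7}{2} + \frac{5 z}{2}$)
$p{\left(B \right)} = \sqrt{- \frac{3}{2} + B}$ ($p{\left(B \right)} = \sqrt{B + \left(\frac{7}{2} + \frac{5}{2} \left(-2\right)\right)} = \sqrt{B + \left(\frac{7}{2} - 5\right)} = \sqrt{B - \frac{3}{2}} = \sqrt{- \frac{3}{2} + B}$)
$F{\left(v \right)} = 7 + \frac{3 \sqrt{2} \sqrt{v}}{2}$ ($F{\left(v \right)} = 7 + \frac{\sqrt{-6 + 4 \cdot 6}}{2} \sqrt{v} = 7 + \frac{\sqrt{-6 + 24}}{2} \sqrt{v} = 7 + \frac{\sqrt{18}}{2} \sqrt{v} = 7 + \frac{3 \sqrt{2}}{2} \sqrt{v} = 7 + \frac{3 \sqrt{2} \sqrt{v}}{2}$)
$19115 - \left(-271 + x{\left(-18,43 \right)}\right) \left(F{\left(132 \right)} - 14015\right) = 19115 - \left(-271 + 43\right) \left(\left(7 + \frac{3 \sqrt{2} \sqrt{132}}{2}\right) - 14015\right) = 19115 - - 228 \left(\left(7 + \frac{3 \sqrt{2} \cdot 2 \sqrt{33}}{2}\right) - 14015\right) = 19115 - - 228 \left(\left(7 + 3 \sqrt{66}\right) - 14015\right) = 19115 - - 228 \left(-14008 + 3 \sqrt{66}\right) = 19115 - \left(3193824 - 684 \sqrt{66}\right) = -3174709 + 684 \sqrt{66}$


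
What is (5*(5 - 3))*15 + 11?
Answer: 161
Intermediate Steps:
(5*(5 - 3))*15 + 11 = (5*2)*15 + 11 = 10*15 + 11 = 150 + 11 = 161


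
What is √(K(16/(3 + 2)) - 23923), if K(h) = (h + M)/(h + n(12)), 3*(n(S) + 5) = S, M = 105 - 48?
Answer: 2*I*√722843/11 ≈ 154.58*I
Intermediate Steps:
M = 57
n(S) = -5 + S/3
K(h) = (57 + h)/(-1 + h) (K(h) = (h + 57)/(h + (-5 + (⅓)*12)) = (57 + h)/(h + (-5 + 4)) = (57 + h)/(h - 1) = (57 + h)/(-1 + h))
√(K(16/(3 + 2)) - 23923) = √((57 + 16/(3 + 2))/(-1 + 16/(3 + 2)) - 23923) = √((57 + 16/5)/(-1 + 16/5) - 23923) = √((301/5)/(11/5) - 23923) = √((5/11)*(301/5) - 23923) = √(301/11 - 23923) = √(-262852/11) = 2*I*√722843/11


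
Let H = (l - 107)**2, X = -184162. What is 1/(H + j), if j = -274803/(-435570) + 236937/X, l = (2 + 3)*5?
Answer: 6684620195/44943003326263 ≈ 0.00014874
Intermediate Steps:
l = 25 (l = 5*5 = 25)
H = 6724 (H = (25 - 107)**2 = (-82)**2 = 6724)
j = -4382864917/6684620195 (j = -274803/(-435570) + 236937/(-184162) = -274803*(-1/435570) + 236937*(-1/184162) = 91601/145190 - 236937/184162 = -4382864917/6684620195 ≈ -0.65566)
1/(H + j) = 1/(6724 - 4382864917/6684620195) = 1/(44943003326263/6684620195) = 6684620195/44943003326263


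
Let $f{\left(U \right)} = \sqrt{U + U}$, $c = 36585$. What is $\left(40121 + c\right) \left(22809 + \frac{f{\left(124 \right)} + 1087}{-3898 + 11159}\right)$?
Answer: $\frac{12703835704616}{7261} + \frac{153412 \sqrt{62}}{7261} \approx 1.7496 \cdot 10^{9}$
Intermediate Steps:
$f{\left(U \right)} = \sqrt{2} \sqrt{U}$ ($f{\left(U \right)} = \sqrt{2 U} = \sqrt{2} \sqrt{U}$)
$\left(40121 + c\right) \left(22809 + \frac{f{\left(124 \right)} + 1087}{-3898 + 11159}\right) = \left(40121 + 36585\right) \left(22809 + \frac{\sqrt{2} \sqrt{124} + 1087}{-3898 + 11159}\right) = 76706 \left(22809 + \frac{\sqrt{2} \cdot 2 \sqrt{31} + 1087}{7261}\right) = 76706 \left(22809 + \left(2 \sqrt{62} + 1087\right) \frac{1}{7261}\right) = 76706 \left(22809 + \left(1087 + 2 \sqrt{62}\right) \frac{1}{7261}\right) = 76706 \left(22809 + \left(\frac{1087}{7261} + \frac{2 \sqrt{62}}{7261}\right)\right) = 76706 \left(\frac{165617236}{7261} + \frac{2 \sqrt{62}}{7261}\right) = \frac{12703835704616}{7261} + \frac{153412 \sqrt{62}}{7261}$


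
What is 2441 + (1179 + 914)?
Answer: 4534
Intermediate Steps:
2441 + (1179 + 914) = 2441 + 2093 = 4534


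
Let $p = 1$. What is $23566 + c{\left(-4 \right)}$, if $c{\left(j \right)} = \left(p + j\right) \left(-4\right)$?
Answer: $23578$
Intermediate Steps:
$c{\left(j \right)} = -4 - 4 j$ ($c{\left(j \right)} = \left(1 + j\right) \left(-4\right) = -4 - 4 j$)
$23566 + c{\left(-4 \right)} = 23566 - -12 = 23566 + \left(-4 + 16\right) = 23566 + 12 = 23578$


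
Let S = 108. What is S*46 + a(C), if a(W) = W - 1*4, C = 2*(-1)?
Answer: 4962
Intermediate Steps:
C = -2
a(W) = -4 + W (a(W) = W - 4 = -4 + W)
S*46 + a(C) = 108*46 + (-4 - 2) = 4968 - 6 = 4962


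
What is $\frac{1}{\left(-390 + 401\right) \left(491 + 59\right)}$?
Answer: $\frac{1}{6050} \approx 0.00016529$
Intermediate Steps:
$\frac{1}{\left(-390 + 401\right) \left(491 + 59\right)} = \frac{1}{11 \cdot 550} = \frac{1}{6050}$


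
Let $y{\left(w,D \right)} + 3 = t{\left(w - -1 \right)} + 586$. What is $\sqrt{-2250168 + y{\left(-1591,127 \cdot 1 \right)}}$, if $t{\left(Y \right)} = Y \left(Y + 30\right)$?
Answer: $\sqrt{230815} \approx 480.43$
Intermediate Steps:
$t{\left(Y \right)} = Y \left(30 + Y\right)$
$y{\left(w,D \right)} = 583 + \left(1 + w\right) \left(31 + w\right)$ ($y{\left(w,D \right)} = -3 + \left(\left(w - -1\right) \left(30 + \left(w - -1\right)\right) + 586\right) = -3 + \left(\left(w + 1\right) \left(30 + \left(w + 1\right)\right) + 586\right) = -3 + \left(\left(1 + w\right) \left(30 + \left(1 + w\right)\right) + 586\right) = -3 + \left(\left(1 + w\right) \left(31 + w\right) + 586\right) = -3 + \left(586 + \left(1 + w\right) \left(31 + w\right)\right) = 583 + \left(1 + w\right) \left(31 + w\right)$)
$\sqrt{-2250168 + y{\left(-1591,127 \cdot 1 \right)}} = \sqrt{-2250168 + \left(583 + \left(1 - 1591\right) \left(31 - 1591\right)\right)} = \sqrt{-2250168 + \left(583 - -2480400\right)} = \sqrt{-2250168 + \left(583 + 2480400\right)} = \sqrt{-2250168 + 2480983} = \sqrt{230815}$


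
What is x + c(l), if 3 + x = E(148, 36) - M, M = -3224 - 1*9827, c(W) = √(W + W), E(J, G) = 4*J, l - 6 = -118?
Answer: 13640 + 4*I*√14 ≈ 13640.0 + 14.967*I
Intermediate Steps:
l = -112 (l = 6 - 118 = -112)
c(W) = √2*√W (c(W) = √(2*W) = √2*√W)
M = -13051 (M = -3224 - 9827 = -13051)
x = 13640 (x = -3 + (4*148 - 1*(-13051)) = -3 + (592 + 13051) = -3 + 13643 = 13640)
x + c(l) = 13640 + √2*√(-112) = 13640 + √2*(4*I*√7) = 13640 + 4*I*√14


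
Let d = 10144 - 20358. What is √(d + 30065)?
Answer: √19851 ≈ 140.89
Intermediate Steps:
d = -10214
√(d + 30065) = √(-10214 + 30065) = √19851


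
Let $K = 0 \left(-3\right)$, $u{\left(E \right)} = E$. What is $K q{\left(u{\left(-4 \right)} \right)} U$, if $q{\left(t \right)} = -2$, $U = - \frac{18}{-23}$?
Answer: $0$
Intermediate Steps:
$U = \frac{18}{23}$ ($U = \left(-18\right) \left(- \frac{1}{23}\right) = \frac{18}{23} \approx 0.78261$)
$K = 0$
$K q{\left(u{\left(-4 \right)} \right)} U = 0 \left(-2\right) \frac{18}{23} = 0 \cdot \frac{18}{23} = 0$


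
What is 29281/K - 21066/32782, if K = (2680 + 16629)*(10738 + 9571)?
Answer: -4129998939502/6427672970071 ≈ -0.64253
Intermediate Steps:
K = 392146481 (K = 19309*20309 = 392146481)
29281/K - 21066/32782 = 29281/392146481 - 21066/32782 = 29281*(1/392146481) - 21066*1/32782 = 29281/392146481 - 10533/16391 = -4129998939502/6427672970071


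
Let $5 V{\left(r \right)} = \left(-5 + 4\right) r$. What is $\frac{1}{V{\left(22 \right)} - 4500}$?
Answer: $- \frac{5}{22522} \approx -0.00022201$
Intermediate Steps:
$V{\left(r \right)} = - \frac{r}{5}$ ($V{\left(r \right)} = \frac{\left(-5 + 4\right) r}{5} = \frac{\left(-1\right) r}{5} = - \frac{r}{5}$)
$\frac{1}{V{\left(22 \right)} - 4500} = \frac{1}{\left(- \frac{1}{5}\right) 22 - 4500} = \frac{1}{- \frac{22}{5} - 4500} = \frac{1}{- \frac{22522}{5}} = - \frac{5}{22522}$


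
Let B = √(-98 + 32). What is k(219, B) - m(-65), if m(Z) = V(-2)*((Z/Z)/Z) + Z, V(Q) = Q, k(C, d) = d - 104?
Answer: -2537/65 + I*√66 ≈ -39.031 + 8.124*I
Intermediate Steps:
B = I*√66 (B = √(-66) = I*√66 ≈ 8.124*I)
k(C, d) = -104 + d
m(Z) = Z - 2/Z (m(Z) = -2*Z/Z/Z + Z = -2/Z + Z = Z - 2/Z)
k(219, B) - m(-65) = (-104 + I*√66) - (-65 - 2/(-65)) = (-104 + I*√66) - (-65 - 2*(-1/65)) = (-104 + I*√66) - (-65 + 2/65) = (-104 + I*√66) - 1*(-4223/65) = (-104 + I*√66) + 4223/65 = -2537/65 + I*√66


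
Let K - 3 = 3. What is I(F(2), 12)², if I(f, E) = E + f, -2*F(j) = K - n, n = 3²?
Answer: 729/4 ≈ 182.25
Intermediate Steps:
K = 6 (K = 3 + 3 = 6)
n = 9
F(j) = 3/2 (F(j) = -(6 - 1*9)/2 = -(6 - 9)/2 = -½*(-3) = 3/2)
I(F(2), 12)² = (12 + 3/2)² = (27/2)² = 729/4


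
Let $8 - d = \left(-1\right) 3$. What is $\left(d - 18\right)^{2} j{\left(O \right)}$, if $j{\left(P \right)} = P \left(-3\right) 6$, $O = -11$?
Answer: $9702$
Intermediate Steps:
$d = 11$ ($d = 8 - \left(-1\right) 3 = 8 - -3 = 8 + 3 = 11$)
$j{\left(P \right)} = - 18 P$ ($j{\left(P \right)} = - 3 P 6 = - 18 P$)
$\left(d - 18\right)^{2} j{\left(O \right)} = \left(11 - 18\right)^{2} \left(\left(-18\right) \left(-11\right)\right) = \left(-7\right)^{2} \cdot 198 = 49 \cdot 198 = 9702$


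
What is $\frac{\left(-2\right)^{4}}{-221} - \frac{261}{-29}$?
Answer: $\frac{1973}{221} \approx 8.9276$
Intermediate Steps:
$\frac{\left(-2\right)^{4}}{-221} - \frac{261}{-29} = 16 \left(- \frac{1}{221}\right) - -9 = - \frac{16}{221} + 9 = \frac{1973}{221}$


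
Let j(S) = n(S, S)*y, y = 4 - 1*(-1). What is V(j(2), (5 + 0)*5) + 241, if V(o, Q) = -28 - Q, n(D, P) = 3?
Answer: 188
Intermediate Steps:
y = 5 (y = 4 + 1 = 5)
j(S) = 15 (j(S) = 3*5 = 15)
V(j(2), (5 + 0)*5) + 241 = (-28 - (5 + 0)*5) + 241 = (-28 - 5*5) + 241 = (-28 - 1*25) + 241 = (-28 - 25) + 241 = -53 + 241 = 188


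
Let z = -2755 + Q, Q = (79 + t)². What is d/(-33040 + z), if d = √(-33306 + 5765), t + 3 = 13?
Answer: -I*√27541/27874 ≈ -0.0059538*I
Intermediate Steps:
t = 10 (t = -3 + 13 = 10)
Q = 7921 (Q = (79 + 10)² = 89² = 7921)
d = I*√27541 (d = √(-27541) = I*√27541 ≈ 165.95*I)
z = 5166 (z = -2755 + 7921 = 5166)
d/(-33040 + z) = (I*√27541)/(-33040 + 5166) = (I*√27541)/(-27874) = (I*√27541)*(-1/27874) = -I*√27541/27874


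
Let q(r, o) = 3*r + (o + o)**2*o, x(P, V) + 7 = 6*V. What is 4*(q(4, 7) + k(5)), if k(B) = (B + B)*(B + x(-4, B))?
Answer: 6656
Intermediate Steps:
x(P, V) = -7 + 6*V
k(B) = 2*B*(-7 + 7*B) (k(B) = (B + B)*(B + (-7 + 6*B)) = (2*B)*(-7 + 7*B) = 2*B*(-7 + 7*B))
q(r, o) = 3*r + 4*o**3 (q(r, o) = 3*r + (2*o)**2*o = 3*r + (4*o**2)*o = 3*r + 4*o**3)
4*(q(4, 7) + k(5)) = 4*((3*4 + 4*7**3) + 14*5*(-1 + 5)) = 4*((12 + 4*343) + 14*5*4) = 4*((12 + 1372) + 280) = 4*(1384 + 280) = 4*1664 = 6656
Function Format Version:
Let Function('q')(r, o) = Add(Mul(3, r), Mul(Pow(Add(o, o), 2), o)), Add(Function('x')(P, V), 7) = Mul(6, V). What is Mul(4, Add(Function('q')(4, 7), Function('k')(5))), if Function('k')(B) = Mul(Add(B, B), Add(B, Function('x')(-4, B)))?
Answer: 6656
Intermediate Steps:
Function('x')(P, V) = Add(-7, Mul(6, V))
Function('k')(B) = Mul(2, B, Add(-7, Mul(7, B))) (Function('k')(B) = Mul(Add(B, B), Add(B, Add(-7, Mul(6, B)))) = Mul(Mul(2, B), Add(-7, Mul(7, B))) = Mul(2, B, Add(-7, Mul(7, B))))
Function('q')(r, o) = Add(Mul(3, r), Mul(4, Pow(o, 3))) (Function('q')(r, o) = Add(Mul(3, r), Mul(Pow(Mul(2, o), 2), o)) = Add(Mul(3, r), Mul(Mul(4, Pow(o, 2)), o)) = Add(Mul(3, r), Mul(4, Pow(o, 3))))
Mul(4, Add(Function('q')(4, 7), Function('k')(5))) = Mul(4, Add(Add(Mul(3, 4), Mul(4, Pow(7, 3))), Mul(14, 5, Add(-1, 5)))) = Mul(4, Add(Add(12, Mul(4, 343)), Mul(14, 5, 4))) = Mul(4, Add(Add(12, 1372), 280)) = Mul(4, Add(1384, 280)) = Mul(4, 1664) = 6656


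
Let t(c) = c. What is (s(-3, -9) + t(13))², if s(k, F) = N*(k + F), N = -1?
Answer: 625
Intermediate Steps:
s(k, F) = -F - k (s(k, F) = -(k + F) = -(F + k) = -F - k)
(s(-3, -9) + t(13))² = ((-1*(-9) - 1*(-3)) + 13)² = ((9 + 3) + 13)² = (12 + 13)² = 25² = 625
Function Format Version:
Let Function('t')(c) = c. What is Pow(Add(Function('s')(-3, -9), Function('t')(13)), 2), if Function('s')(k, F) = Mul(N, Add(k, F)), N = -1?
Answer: 625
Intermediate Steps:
Function('s')(k, F) = Add(Mul(-1, F), Mul(-1, k)) (Function('s')(k, F) = Mul(-1, Add(k, F)) = Mul(-1, Add(F, k)) = Add(Mul(-1, F), Mul(-1, k)))
Pow(Add(Function('s')(-3, -9), Function('t')(13)), 2) = Pow(Add(Add(Mul(-1, -9), Mul(-1, -3)), 13), 2) = Pow(Add(Add(9, 3), 13), 2) = Pow(Add(12, 13), 2) = Pow(25, 2) = 625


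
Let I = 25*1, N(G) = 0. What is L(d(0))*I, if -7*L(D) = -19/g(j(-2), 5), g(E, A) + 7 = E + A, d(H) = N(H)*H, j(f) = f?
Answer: -475/28 ≈ -16.964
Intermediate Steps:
I = 25
d(H) = 0 (d(H) = 0*H = 0)
g(E, A) = -7 + A + E (g(E, A) = -7 + (E + A) = -7 + (A + E) = -7 + A + E)
L(D) = -19/28 (L(D) = -(-19)/(7*(-7 + 5 - 2)) = -(-19)/(7*(-4)) = -(-19)*(-1)/(7*4) = -1/7*19/4 = -19/28)
L(d(0))*I = -19/28*25 = -475/28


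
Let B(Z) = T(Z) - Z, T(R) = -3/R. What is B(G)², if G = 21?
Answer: 21904/49 ≈ 447.02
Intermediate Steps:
B(Z) = -Z - 3/Z (B(Z) = -3/Z - Z = -Z - 3/Z)
B(G)² = (-1*21 - 3/21)² = (-21 - 3*1/21)² = (-21 - ⅐)² = (-148/7)² = 21904/49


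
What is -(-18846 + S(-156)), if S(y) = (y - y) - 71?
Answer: 18917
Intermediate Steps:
S(y) = -71 (S(y) = 0 - 71 = -71)
-(-18846 + S(-156)) = -(-18846 - 71) = -1*(-18917) = 18917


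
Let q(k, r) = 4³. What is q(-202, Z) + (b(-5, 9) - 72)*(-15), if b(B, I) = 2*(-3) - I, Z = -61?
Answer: 1369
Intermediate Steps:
q(k, r) = 64
b(B, I) = -6 - I
q(-202, Z) + (b(-5, 9) - 72)*(-15) = 64 + ((-6 - 1*9) - 72)*(-15) = 64 + ((-6 - 9) - 72)*(-15) = 64 + (-15 - 72)*(-15) = 64 - 87*(-15) = 64 + 1305 = 1369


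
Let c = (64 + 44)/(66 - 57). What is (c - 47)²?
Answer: 1225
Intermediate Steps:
c = 12 (c = 108/9 = 108*(⅑) = 12)
(c - 47)² = (12 - 47)² = (-35)² = 1225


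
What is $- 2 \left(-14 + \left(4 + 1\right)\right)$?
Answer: $18$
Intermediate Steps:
$- 2 \left(-14 + \left(4 + 1\right)\right) = - 2 \left(-14 + 5\right) = \left(-2\right) \left(-9\right) = 18$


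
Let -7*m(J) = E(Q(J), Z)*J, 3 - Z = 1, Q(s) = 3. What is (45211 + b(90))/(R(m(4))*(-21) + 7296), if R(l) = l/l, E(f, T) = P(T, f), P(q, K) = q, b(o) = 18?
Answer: 45229/7275 ≈ 6.2170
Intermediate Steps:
Z = 2 (Z = 3 - 1*1 = 3 - 1 = 2)
E(f, T) = T
m(J) = -2*J/7
R(l) = 1
(45211 + b(90))/(R(m(4))*(-21) + 7296) = (45211 + 18)/(1*(-21) + 7296) = 45229/(-21 + 7296) = 45229/7275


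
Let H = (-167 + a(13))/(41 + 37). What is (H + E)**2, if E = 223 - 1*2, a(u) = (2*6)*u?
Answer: 296769529/6084 ≈ 48779.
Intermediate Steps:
a(u) = 12*u
H = -11/78 (H = (-167 + 12*13)/(41 + 37) = (-167 + 156)/78 = -11*1/78 = -11/78 ≈ -0.14103)
E = 221 (E = 223 - 2 = 221)
(H + E)**2 = (-11/78 + 221)**2 = (17227/78)**2 = 296769529/6084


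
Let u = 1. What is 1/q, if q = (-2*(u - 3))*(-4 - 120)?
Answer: -1/496 ≈ -0.0020161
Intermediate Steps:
q = -496 (q = (-2*(1 - 3))*(-4 - 120) = -2*(-2)*(-124) = 4*(-124) = -496)
1/q = 1/(-496) = -1/496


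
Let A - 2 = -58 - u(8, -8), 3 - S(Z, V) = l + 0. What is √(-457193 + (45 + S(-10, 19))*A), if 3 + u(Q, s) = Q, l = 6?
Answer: I*√459755 ≈ 678.05*I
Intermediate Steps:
u(Q, s) = -3 + Q
S(Z, V) = -3 (S(Z, V) = 3 - (6 + 0) = 3 - 1*6 = 3 - 6 = -3)
A = -61 (A = 2 + (-58 - (-3 + 8)) = 2 + (-58 - 1*5) = 2 + (-58 - 5) = 2 - 63 = -61)
√(-457193 + (45 + S(-10, 19))*A) = √(-457193 + (45 - 3)*(-61)) = √(-457193 + 42*(-61)) = √(-457193 - 2562) = √(-459755) = I*√459755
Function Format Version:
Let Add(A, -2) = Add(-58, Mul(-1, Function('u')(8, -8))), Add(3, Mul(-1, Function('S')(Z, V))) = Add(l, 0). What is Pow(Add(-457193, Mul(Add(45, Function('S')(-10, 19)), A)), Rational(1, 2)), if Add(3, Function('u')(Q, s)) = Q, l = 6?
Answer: Mul(I, Pow(459755, Rational(1, 2))) ≈ Mul(678.05, I)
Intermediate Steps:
Function('u')(Q, s) = Add(-3, Q)
Function('S')(Z, V) = -3 (Function('S')(Z, V) = Add(3, Mul(-1, Add(6, 0))) = Add(3, Mul(-1, 6)) = Add(3, -6) = -3)
A = -61 (A = Add(2, Add(-58, Mul(-1, Add(-3, 8)))) = Add(2, Add(-58, Mul(-1, 5))) = Add(2, Add(-58, -5)) = Add(2, -63) = -61)
Pow(Add(-457193, Mul(Add(45, Function('S')(-10, 19)), A)), Rational(1, 2)) = Pow(Add(-457193, Mul(Add(45, -3), -61)), Rational(1, 2)) = Pow(Add(-457193, Mul(42, -61)), Rational(1, 2)) = Pow(Add(-457193, -2562), Rational(1, 2)) = Pow(-459755, Rational(1, 2)) = Mul(I, Pow(459755, Rational(1, 2)))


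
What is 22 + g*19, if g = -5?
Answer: -73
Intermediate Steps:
22 + g*19 = 22 - 5*19 = 22 - 95 = -73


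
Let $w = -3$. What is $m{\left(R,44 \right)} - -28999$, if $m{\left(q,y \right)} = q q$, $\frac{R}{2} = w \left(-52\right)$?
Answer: $126343$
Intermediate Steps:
$R = 312$ ($R = 2 \left(\left(-3\right) \left(-52\right)\right) = 2 \cdot 156 = 312$)
$m{\left(q,y \right)} = q^{2}$
$m{\left(R,44 \right)} - -28999 = 312^{2} - -28999 = 97344 + 28999 = 126343$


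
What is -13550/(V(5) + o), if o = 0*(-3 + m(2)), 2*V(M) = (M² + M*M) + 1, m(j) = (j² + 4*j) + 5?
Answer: -27100/51 ≈ -531.37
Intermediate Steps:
m(j) = 5 + j² + 4*j
V(M) = ½ + M² (V(M) = ((M² + M*M) + 1)/2 = ((M² + M²) + 1)/2 = (2*M² + 1)/2 = (1 + 2*M²)/2 = ½ + M²)
o = 0 (o = 0*(-3 + (5 + 2² + 4*2)) = 0*(-3 + (5 + 4 + 8)) = 0*(-3 + 17) = 0*14 = 0)
-13550/(V(5) + o) = -13550/((½ + 5²) + 0) = -13550/((½ + 25) + 0) = -13550/(51/2 + 0) = -13550/(51/2) = (2/51)*(-13550) = -27100/51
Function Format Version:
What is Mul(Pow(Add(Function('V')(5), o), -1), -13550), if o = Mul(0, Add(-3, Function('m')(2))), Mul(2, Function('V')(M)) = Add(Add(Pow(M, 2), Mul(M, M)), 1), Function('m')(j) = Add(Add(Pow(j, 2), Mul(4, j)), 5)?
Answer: Rational(-27100, 51) ≈ -531.37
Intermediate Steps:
Function('m')(j) = Add(5, Pow(j, 2), Mul(4, j))
Function('V')(M) = Add(Rational(1, 2), Pow(M, 2)) (Function('V')(M) = Mul(Rational(1, 2), Add(Add(Pow(M, 2), Mul(M, M)), 1)) = Mul(Rational(1, 2), Add(Add(Pow(M, 2), Pow(M, 2)), 1)) = Mul(Rational(1, 2), Add(Mul(2, Pow(M, 2)), 1)) = Mul(Rational(1, 2), Add(1, Mul(2, Pow(M, 2)))) = Add(Rational(1, 2), Pow(M, 2)))
o = 0 (o = Mul(0, Add(-3, Add(5, Pow(2, 2), Mul(4, 2)))) = Mul(0, Add(-3, Add(5, 4, 8))) = Mul(0, Add(-3, 17)) = Mul(0, 14) = 0)
Mul(Pow(Add(Function('V')(5), o), -1), -13550) = Mul(Pow(Add(Add(Rational(1, 2), Pow(5, 2)), 0), -1), -13550) = Mul(Pow(Add(Add(Rational(1, 2), 25), 0), -1), -13550) = Mul(Pow(Add(Rational(51, 2), 0), -1), -13550) = Mul(Pow(Rational(51, 2), -1), -13550) = Mul(Rational(2, 51), -13550) = Rational(-27100, 51)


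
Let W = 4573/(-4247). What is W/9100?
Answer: -4573/38647700 ≈ -0.00011833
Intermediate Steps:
W = -4573/4247 (W = 4573*(-1/4247) = -4573/4247 ≈ -1.0768)
W/9100 = -4573/4247/9100 = -4573/4247*1/9100 = -4573/38647700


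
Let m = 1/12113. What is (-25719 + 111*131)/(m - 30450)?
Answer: 135399114/368840849 ≈ 0.36709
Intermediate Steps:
m = 1/12113 ≈ 8.2556e-5
(-25719 + 111*131)/(m - 30450) = (-25719 + 111*131)/(1/12113 - 30450) = (-25719 + 14541)/(-368840849/12113) = -11178*(-12113/368840849) = 135399114/368840849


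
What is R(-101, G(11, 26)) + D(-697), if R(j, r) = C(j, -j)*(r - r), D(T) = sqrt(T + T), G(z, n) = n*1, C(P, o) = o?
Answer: I*sqrt(1394) ≈ 37.336*I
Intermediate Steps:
G(z, n) = n
D(T) = sqrt(2)*sqrt(T) (D(T) = sqrt(2*T) = sqrt(2)*sqrt(T))
R(j, r) = 0 (R(j, r) = (-j)*(r - r) = -j*0 = 0)
R(-101, G(11, 26)) + D(-697) = 0 + sqrt(2)*sqrt(-697) = 0 + sqrt(2)*(I*sqrt(697)) = 0 + I*sqrt(1394) = I*sqrt(1394)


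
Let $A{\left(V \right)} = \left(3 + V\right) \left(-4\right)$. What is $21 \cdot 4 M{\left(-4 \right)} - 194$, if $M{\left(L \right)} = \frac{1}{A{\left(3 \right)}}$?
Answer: $- \frac{395}{2} \approx -197.5$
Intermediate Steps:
$A{\left(V \right)} = -12 - 4 V$
$M{\left(L \right)} = - \frac{1}{24}$ ($M{\left(L \right)} = \frac{1}{-12 - 12} = \frac{1}{-24} = - \frac{1}{24}$)
$21 \cdot 4 M{\left(-4 \right)} - 194 = 21 \cdot 4 \left(- \frac{1}{24}\right) - 194 = 84 \left(- \frac{1}{24}\right) - 194 = - \frac{7}{2} - 194 = - \frac{395}{2}$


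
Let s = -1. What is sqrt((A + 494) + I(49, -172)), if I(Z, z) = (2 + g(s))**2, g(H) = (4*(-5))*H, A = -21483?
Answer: I*sqrt(20505) ≈ 143.2*I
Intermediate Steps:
g(H) = -20*H
I(Z, z) = 484 (I(Z, z) = (2 - 20*(-1))**2 = (2 + 20)**2 = 22**2 = 484)
sqrt((A + 494) + I(49, -172)) = sqrt((-21483 + 494) + 484) = sqrt(-20989 + 484) = sqrt(-20505) = I*sqrt(20505)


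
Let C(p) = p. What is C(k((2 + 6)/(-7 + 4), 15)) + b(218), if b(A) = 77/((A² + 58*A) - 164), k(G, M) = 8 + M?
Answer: 197167/8572 ≈ 23.001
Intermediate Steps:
b(A) = 77/(-164 + A² + 58*A)
C(k((2 + 6)/(-7 + 4), 15)) + b(218) = (8 + 15) + 77/(-164 + 218² + 58*218) = 23 + 77/(-164 + 47524 + 12644) = 23 + 77/60004 = 23 + 77*(1/60004) = 23 + 11/8572 = 197167/8572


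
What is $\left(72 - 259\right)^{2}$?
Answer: $34969$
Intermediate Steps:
$\left(72 - 259\right)^{2} = \left(-187\right)^{2} = 34969$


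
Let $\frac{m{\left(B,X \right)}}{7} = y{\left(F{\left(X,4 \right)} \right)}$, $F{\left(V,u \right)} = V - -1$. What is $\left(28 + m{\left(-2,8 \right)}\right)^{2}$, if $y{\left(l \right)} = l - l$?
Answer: $784$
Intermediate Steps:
$F{\left(V,u \right)} = 1 + V$ ($F{\left(V,u \right)} = V + 1 = 1 + V$)
$y{\left(l \right)} = 0$
$m{\left(B,X \right)} = 0$ ($m{\left(B,X \right)} = 7 \cdot 0 = 0$)
$\left(28 + m{\left(-2,8 \right)}\right)^{2} = \left(28 + 0\right)^{2} = 28^{2} = 784$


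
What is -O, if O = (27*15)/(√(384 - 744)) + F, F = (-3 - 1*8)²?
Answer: -121 + 27*I*√10/4 ≈ -121.0 + 21.345*I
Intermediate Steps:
F = 121 (F = (-3 - 8)² = (-11)² = 121)
O = 121 - 27*I*√10/4 (O = (27*15)/(√(384 - 744)) + 121 = 405/(√(-360)) + 121 = 405/((6*I*√10)) + 121 = 405*(-I*√10/60) + 121 = -27*I*√10/4 + 121 = 121 - 27*I*√10/4 ≈ 121.0 - 21.345*I)
-O = -(121 - 27*I*√10/4) = -121 + 27*I*√10/4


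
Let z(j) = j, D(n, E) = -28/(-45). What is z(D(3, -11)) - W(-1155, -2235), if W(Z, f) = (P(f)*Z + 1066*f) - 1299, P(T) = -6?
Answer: 106959583/45 ≈ 2.3769e+6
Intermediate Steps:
D(n, E) = 28/45 (D(n, E) = -28*(-1/45) = 28/45)
W(Z, f) = -1299 - 6*Z + 1066*f (W(Z, f) = (-6*Z + 1066*f) - 1299 = -1299 - 6*Z + 1066*f)
z(D(3, -11)) - W(-1155, -2235) = 28/45 - (-1299 - 6*(-1155) + 1066*(-2235)) = 28/45 - (-1299 + 6930 - 2382510) = 28/45 - 1*(-2376879) = 28/45 + 2376879 = 106959583/45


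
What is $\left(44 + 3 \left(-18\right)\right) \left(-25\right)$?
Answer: $250$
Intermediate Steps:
$\left(44 + 3 \left(-18\right)\right) \left(-25\right) = \left(44 - 54\right) \left(-25\right) = \left(-10\right) \left(-25\right) = 250$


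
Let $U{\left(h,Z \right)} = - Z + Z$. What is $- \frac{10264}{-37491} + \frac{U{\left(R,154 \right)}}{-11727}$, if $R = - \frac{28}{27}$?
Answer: $\frac{10264}{37491} \approx 0.27377$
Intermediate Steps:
$R = - \frac{28}{27}$ ($R = \left(-28\right) \frac{1}{27} = - \frac{28}{27} \approx -1.037$)
$U{\left(h,Z \right)} = 0$
$- \frac{10264}{-37491} + \frac{U{\left(R,154 \right)}}{-11727} = - \frac{10264}{-37491} + \frac{0}{-11727} = \left(-10264\right) \left(- \frac{1}{37491}\right) + 0 \left(- \frac{1}{11727}\right) = \frac{10264}{37491} + 0 = \frac{10264}{37491}$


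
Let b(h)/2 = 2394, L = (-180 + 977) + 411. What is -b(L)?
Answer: -4788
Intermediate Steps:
L = 1208 (L = 797 + 411 = 1208)
b(h) = 4788 (b(h) = 2*2394 = 4788)
-b(L) = -1*4788 = -4788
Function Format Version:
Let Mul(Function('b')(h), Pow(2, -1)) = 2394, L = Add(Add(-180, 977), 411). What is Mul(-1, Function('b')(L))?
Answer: -4788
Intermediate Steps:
L = 1208 (L = Add(797, 411) = 1208)
Function('b')(h) = 4788 (Function('b')(h) = Mul(2, 2394) = 4788)
Mul(-1, Function('b')(L)) = Mul(-1, 4788) = -4788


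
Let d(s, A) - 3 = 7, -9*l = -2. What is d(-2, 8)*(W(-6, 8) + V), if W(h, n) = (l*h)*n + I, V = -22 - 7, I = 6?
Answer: -1010/3 ≈ -336.67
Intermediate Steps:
l = 2/9 (l = -1/9*(-2) = 2/9 ≈ 0.22222)
d(s, A) = 10 (d(s, A) = 3 + 7 = 10)
V = -29
W(h, n) = 6 + 2*h*n/9 (W(h, n) = (2*h/9)*n + 6 = 2*h*n/9 + 6 = 6 + 2*h*n/9)
d(-2, 8)*(W(-6, 8) + V) = 10*((6 + (2/9)*(-6)*8) - 29) = 10*((6 - 32/3) - 29) = 10*(-14/3 - 29) = 10*(-101/3) = -1010/3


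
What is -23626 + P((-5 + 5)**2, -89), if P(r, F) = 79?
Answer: -23547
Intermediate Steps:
-23626 + P((-5 + 5)**2, -89) = -23626 + 79 = -23547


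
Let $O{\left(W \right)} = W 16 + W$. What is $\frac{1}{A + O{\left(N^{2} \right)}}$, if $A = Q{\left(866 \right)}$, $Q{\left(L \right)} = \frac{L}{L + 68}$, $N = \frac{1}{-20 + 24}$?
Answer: $\frac{7472}{14867} \approx 0.50259$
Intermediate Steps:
$N = \frac{1}{4} \approx 0.25$
$O{\left(W \right)} = 17 W$ ($O{\left(W \right)} = 16 W + W = 17 W$)
$Q{\left(L \right)} = \frac{L}{68 + L}$
$A = \frac{433}{467}$ ($A = \frac{866}{68 + 866} = \frac{866}{934} = 866 \cdot \frac{1}{934} = \frac{433}{467} \approx 0.92719$)
$\frac{1}{A + O{\left(N^{2} \right)}} = \frac{1}{\frac{433}{467} + \frac{17}{16}} = \frac{1}{\frac{14867}{7472}} = \frac{7472}{14867}$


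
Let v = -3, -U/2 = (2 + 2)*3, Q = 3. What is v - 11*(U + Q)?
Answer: 228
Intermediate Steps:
U = -24 (U = -2*(2 + 2)*3 = -8*3 = -2*12 = -24)
v - 11*(U + Q) = -3 - 11*(-24 + 3) = -3 - 11*(-21) = -3 + 231 = 228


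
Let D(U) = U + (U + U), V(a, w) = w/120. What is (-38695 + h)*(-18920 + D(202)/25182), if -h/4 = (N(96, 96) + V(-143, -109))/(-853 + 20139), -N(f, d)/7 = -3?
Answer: 1777779376615593029/2428300260 ≈ 7.3211e+8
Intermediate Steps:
V(a, w) = w/120 (V(a, w) = w*(1/120) = w/120)
N(f, d) = 21 (N(f, d) = -7*(-3) = 21)
h = -2411/578580 (h = -4*(21 + (1/120)*(-109))/(-853 + 20139) = -4*(21 - 109/120)/19286 = -2411/(30*19286) = -4*2411/2314320 = -2411/578580 ≈ -0.0041671)
D(U) = 3*U (D(U) = U + 2*U = 3*U)
(-38695 + h)*(-18920 + D(202)/25182) = (-38695 - 2411/578580)*(-18920 + (3*202)/25182) = -22388155511*(-18920 + 606*(1/25182))/578580 = -22388155511*(-18920 + 101/4197)/578580 = -22388155511/578580*(-79407139/4197) = 1777779376615593029/2428300260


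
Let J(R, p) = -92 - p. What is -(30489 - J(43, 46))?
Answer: -30627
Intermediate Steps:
-(30489 - J(43, 46)) = -(30489 - (-92 - 1*46)) = -(30489 - (-92 - 46)) = -(30489 - 1*(-138)) = -(30489 + 138) = -1*30627 = -30627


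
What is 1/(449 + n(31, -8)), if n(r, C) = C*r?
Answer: 1/201 ≈ 0.0049751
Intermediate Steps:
1/(449 + n(31, -8)) = 1/(449 - 8*31) = 1/(449 - 248) = 1/201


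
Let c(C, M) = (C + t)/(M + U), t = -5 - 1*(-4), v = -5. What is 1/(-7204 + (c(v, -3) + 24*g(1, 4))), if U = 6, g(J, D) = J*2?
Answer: -1/7158 ≈ -0.00013970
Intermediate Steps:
g(J, D) = 2*J
t = -1 (t = -5 + 4 = -1)
c(C, M) = (-1 + C)/(6 + M) (c(C, M) = (C - 1)/(M + 6) = (-1 + C)/(6 + M))
1/(-7204 + (c(v, -3) + 24*g(1, 4))) = 1/(-7204 + ((-1 - 5)/(6 - 3) + 24*(2*1))) = 1/(-7204 + (-6/3 + 24*2)) = 1/(-7204 + ((⅓)*(-6) + 48)) = 1/(-7204 + (-2 + 48)) = 1/(-7204 + 46) = 1/(-7158) = -1/7158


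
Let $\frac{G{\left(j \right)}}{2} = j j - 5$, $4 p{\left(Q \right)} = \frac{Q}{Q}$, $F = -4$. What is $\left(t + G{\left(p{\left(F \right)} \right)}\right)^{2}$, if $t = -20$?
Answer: $\frac{57121}{64} \approx 892.52$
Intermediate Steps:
$p{\left(Q \right)} = \frac{1}{4}$ ($p{\left(Q \right)} = \frac{Q \frac{1}{Q}}{4} = \frac{1}{4} \cdot 1 = \frac{1}{4}$)
$G{\left(j \right)} = -10 + 2 j^{2}$ ($G{\left(j \right)} = 2 \left(j j - 5\right) = 2 \left(j^{2} - 5\right) = 2 \left(-5 + j^{2}\right) = -10 + 2 j^{2}$)
$\left(t + G{\left(p{\left(F \right)} \right)}\right)^{2} = \left(-20 - \left(10 - \frac{2}{16}\right)\right)^{2} = \left(-20 + \left(-10 + 2 \cdot \frac{1}{16}\right)\right)^{2} = \left(-20 + \left(-10 + \frac{1}{8}\right)\right)^{2} = \left(-20 - \frac{79}{8}\right)^{2} = \left(- \frac{239}{8}\right)^{2} = \frac{57121}{64}$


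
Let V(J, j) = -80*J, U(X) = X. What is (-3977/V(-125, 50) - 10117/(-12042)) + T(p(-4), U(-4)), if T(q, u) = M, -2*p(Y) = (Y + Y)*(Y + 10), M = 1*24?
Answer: 1471679483/60210000 ≈ 24.442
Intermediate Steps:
M = 24
p(Y) = -Y*(10 + Y) (p(Y) = -(Y + Y)*(Y + 10)/2 = -2*Y*(10 + Y)/2 = -Y*(10 + Y))
T(q, u) = 24
(-3977/V(-125, 50) - 10117/(-12042)) + T(p(-4), U(-4)) = (-3977/((-80*(-125))) - 10117/(-12042)) + 24 = (-3977/10000 - 10117*(-1/12042)) + 24 = (-3977*1/10000 + 10117/12042) + 24 = (-3977/10000 + 10117/12042) + 24 = 26639483/60210000 + 24 = 1471679483/60210000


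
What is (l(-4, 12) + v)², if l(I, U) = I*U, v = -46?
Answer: 8836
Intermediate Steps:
(l(-4, 12) + v)² = (-4*12 - 46)² = (-48 - 46)² = (-94)² = 8836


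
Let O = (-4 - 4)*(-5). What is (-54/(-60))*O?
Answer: 36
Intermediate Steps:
O = 40 (O = -8*(-5) = 40)
(-54/(-60))*O = (-54/(-60))*40 = -1/60*(-54)*40 = (9/10)*40 = 36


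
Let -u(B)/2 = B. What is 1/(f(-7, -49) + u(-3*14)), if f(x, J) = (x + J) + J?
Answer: -1/21 ≈ -0.047619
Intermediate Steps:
f(x, J) = x + 2*J (f(x, J) = (J + x) + J = x + 2*J)
u(B) = -2*B
1/(f(-7, -49) + u(-3*14)) = 1/((-7 + 2*(-49)) - (-6)*14) = 1/((-7 - 98) - 2*(-42)) = 1/(-105 + 84) = 1/(-21) = -1/21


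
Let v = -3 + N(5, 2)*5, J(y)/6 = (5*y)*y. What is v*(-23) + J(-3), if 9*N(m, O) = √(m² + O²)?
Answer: 339 - 115*√29/9 ≈ 270.19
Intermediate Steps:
N(m, O) = √(O² + m²)/9 (N(m, O) = √(m² + O²)/9 = √(O² + m²)/9)
J(y) = 30*y² (J(y) = 6*((5*y)*y) = 6*(5*y²) = 30*y²)
v = -3 + 5*√29/9 (v = -3 + (√(2² + 5²)/9)*5 = -3 + (√(4 + 25)/9)*5 = -3 + (√29/9)*5 = -3 + 5*√29/9 ≈ -0.0082418)
v*(-23) + J(-3) = (-3 + 5*√29/9)*(-23) + 30*(-3)² = (69 - 115*√29/9) + 30*9 = (69 - 115*√29/9) + 270 = 339 - 115*√29/9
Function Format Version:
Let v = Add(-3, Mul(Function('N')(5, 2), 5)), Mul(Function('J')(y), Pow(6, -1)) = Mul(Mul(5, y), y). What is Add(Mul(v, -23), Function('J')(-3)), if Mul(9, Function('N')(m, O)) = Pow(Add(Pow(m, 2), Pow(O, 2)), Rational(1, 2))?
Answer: Add(339, Mul(Rational(-115, 9), Pow(29, Rational(1, 2)))) ≈ 270.19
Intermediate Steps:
Function('N')(m, O) = Mul(Rational(1, 9), Pow(Add(Pow(O, 2), Pow(m, 2)), Rational(1, 2))) (Function('N')(m, O) = Mul(Rational(1, 9), Pow(Add(Pow(m, 2), Pow(O, 2)), Rational(1, 2))) = Mul(Rational(1, 9), Pow(Add(Pow(O, 2), Pow(m, 2)), Rational(1, 2))))
Function('J')(y) = Mul(30, Pow(y, 2)) (Function('J')(y) = Mul(6, Mul(Mul(5, y), y)) = Mul(6, Mul(5, Pow(y, 2))) = Mul(30, Pow(y, 2)))
v = Add(-3, Mul(Rational(5, 9), Pow(29, Rational(1, 2)))) (v = Add(-3, Mul(Mul(Rational(1, 9), Pow(Add(Pow(2, 2), Pow(5, 2)), Rational(1, 2))), 5)) = Add(-3, Mul(Mul(Rational(1, 9), Pow(Add(4, 25), Rational(1, 2))), 5)) = Add(-3, Mul(Mul(Rational(1, 9), Pow(29, Rational(1, 2))), 5)) = Add(-3, Mul(Rational(5, 9), Pow(29, Rational(1, 2)))) ≈ -0.0082418)
Add(Mul(v, -23), Function('J')(-3)) = Add(Mul(Add(-3, Mul(Rational(5, 9), Pow(29, Rational(1, 2)))), -23), Mul(30, Pow(-3, 2))) = Add(Add(69, Mul(Rational(-115, 9), Pow(29, Rational(1, 2)))), Mul(30, 9)) = Add(Add(69, Mul(Rational(-115, 9), Pow(29, Rational(1, 2)))), 270) = Add(339, Mul(Rational(-115, 9), Pow(29, Rational(1, 2))))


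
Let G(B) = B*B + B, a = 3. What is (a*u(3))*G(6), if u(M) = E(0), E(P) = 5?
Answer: 630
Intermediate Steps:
G(B) = B + B² (G(B) = B² + B = B + B²)
u(M) = 5
(a*u(3))*G(6) = (3*5)*(6*(1 + 6)) = 15*(6*7) = 15*42 = 630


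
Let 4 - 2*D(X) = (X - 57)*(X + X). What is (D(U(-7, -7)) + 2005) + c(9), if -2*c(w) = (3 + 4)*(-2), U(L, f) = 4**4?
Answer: -48930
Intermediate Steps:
U(L, f) = 256
D(X) = 2 - X*(-57 + X) (D(X) = 2 - (X - 57)*(X + X)/2 = 2 - (-57 + X)*2*X/2 = 2 - X*(-57 + X))
c(w) = 7 (c(w) = -(3 + 4)*(-2)/2 = -7*(-2)/2 = -1/2*(-14) = 7)
(D(U(-7, -7)) + 2005) + c(9) = ((2 - 1*256**2 + 57*256) + 2005) + 7 = ((2 - 1*65536 + 14592) + 2005) + 7 = ((2 - 65536 + 14592) + 2005) + 7 = (-50942 + 2005) + 7 = -48937 + 7 = -48930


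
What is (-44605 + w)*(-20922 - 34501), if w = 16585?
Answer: 1552952460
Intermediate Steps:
(-44605 + w)*(-20922 - 34501) = (-44605 + 16585)*(-20922 - 34501) = -28020*(-55423) = 1552952460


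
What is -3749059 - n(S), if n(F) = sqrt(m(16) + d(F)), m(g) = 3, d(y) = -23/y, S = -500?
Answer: -3749059 - sqrt(7615)/50 ≈ -3.7491e+6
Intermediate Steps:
n(F) = sqrt(3 - 23/F)
-3749059 - n(S) = -3749059 - sqrt(3 - 23/(-500)) = -3749059 - sqrt(3 - 23*(-1/500)) = -3749059 - sqrt(3 + 23/500) = -3749059 - sqrt(1523/500) = -3749059 - sqrt(7615)/50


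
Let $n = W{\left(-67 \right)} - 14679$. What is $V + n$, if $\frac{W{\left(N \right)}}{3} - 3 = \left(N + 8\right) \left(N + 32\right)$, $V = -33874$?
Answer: $-42349$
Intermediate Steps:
$W{\left(N \right)} = 9 + 3 \left(8 + N\right) \left(32 + N\right)$ ($W{\left(N \right)} = 9 + 3 \left(N + 8\right) \left(N + 32\right) = 9 + 3 \left(8 + N\right) \left(32 + N\right)$)
$n = -8475$ ($n = \left(777 + 3 \left(-67\right)^{2} + 120 \left(-67\right)\right) - 14679 = \left(777 + 3 \cdot 4489 - 8040\right) - 14679 = \left(777 + 13467 - 8040\right) - 14679 = 6204 - 14679 = -8475$)
$V + n = -33874 - 8475 = -42349$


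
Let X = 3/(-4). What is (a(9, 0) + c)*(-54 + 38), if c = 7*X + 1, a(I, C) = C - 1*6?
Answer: 164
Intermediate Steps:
X = -¾ (X = 3*(-¼) = -¾ ≈ -0.75000)
a(I, C) = -6 + C (a(I, C) = C - 6 = -6 + C)
c = -17/4 (c = 7*(-¾) + 1 = -21/4 + 1 = -17/4 ≈ -4.2500)
(a(9, 0) + c)*(-54 + 38) = ((-6 + 0) - 17/4)*(-54 + 38) = (-6 - 17/4)*(-16) = -41/4*(-16) = 164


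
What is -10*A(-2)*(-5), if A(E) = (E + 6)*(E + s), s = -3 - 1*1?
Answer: -1200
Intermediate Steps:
s = -4 (s = -3 - 1 = -4)
A(E) = (-4 + E)*(6 + E) (A(E) = (E + 6)*(E - 4) = (6 + E)*(-4 + E) = (-4 + E)*(6 + E))
-10*A(-2)*(-5) = -10*(-24 + (-2)² + 2*(-2))*(-5) = -10*(-24 + 4 - 4)*(-5) = -10*(-24)*(-5) = 240*(-5) = -1200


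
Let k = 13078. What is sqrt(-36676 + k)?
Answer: 3*I*sqrt(2622) ≈ 153.62*I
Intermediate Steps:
sqrt(-36676 + k) = sqrt(-36676 + 13078) = sqrt(-23598) = 3*I*sqrt(2622)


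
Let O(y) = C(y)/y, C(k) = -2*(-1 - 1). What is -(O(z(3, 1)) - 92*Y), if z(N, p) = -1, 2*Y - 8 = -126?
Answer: -5424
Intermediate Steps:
Y = -59 (Y = 4 + (1/2)*(-126) = 4 - 63 = -59)
C(k) = 4 (C(k) = -2*(-2) = 4)
O(y) = 4/y
-(O(z(3, 1)) - 92*Y) = -(4/(-1) - 92*(-59)) = -(4*(-1) + 5428) = -(-4 + 5428) = -1*5424 = -5424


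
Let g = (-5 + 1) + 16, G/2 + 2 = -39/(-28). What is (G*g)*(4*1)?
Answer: -408/7 ≈ -58.286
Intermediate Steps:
G = -17/14 (G = -4 + 2*(-39/(-28)) = -4 + 2*(-39*(-1/28)) = -4 + 2*(39/28) = -4 + 39/14 = -17/14 ≈ -1.2143)
g = 12 (g = -4 + 16 = 12)
(G*g)*(4*1) = (-17/14*12)*(4*1) = -102/7*4 = -408/7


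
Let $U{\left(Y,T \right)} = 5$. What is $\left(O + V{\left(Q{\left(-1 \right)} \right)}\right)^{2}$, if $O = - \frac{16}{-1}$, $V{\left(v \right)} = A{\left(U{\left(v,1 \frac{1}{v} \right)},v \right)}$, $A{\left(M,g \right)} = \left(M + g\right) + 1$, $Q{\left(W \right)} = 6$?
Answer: $784$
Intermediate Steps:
$A{\left(M,g \right)} = 1 + M + g$
$V{\left(v \right)} = 6 + v$ ($V{\left(v \right)} = 1 + 5 + v = 6 + v$)
$O = 16$ ($O = \left(-16\right) \left(-1\right) = 16$)
$\left(O + V{\left(Q{\left(-1 \right)} \right)}\right)^{2} = \left(16 + \left(6 + 6\right)\right)^{2} = \left(16 + 12\right)^{2} = 28^{2} = 784$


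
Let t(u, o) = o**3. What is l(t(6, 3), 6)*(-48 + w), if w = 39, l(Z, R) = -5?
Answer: 45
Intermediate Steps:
l(t(6, 3), 6)*(-48 + w) = -5*(-48 + 39) = -5*(-9) = 45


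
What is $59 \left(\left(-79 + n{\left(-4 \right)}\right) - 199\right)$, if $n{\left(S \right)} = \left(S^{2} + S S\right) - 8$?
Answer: $-14986$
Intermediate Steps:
$n{\left(S \right)} = -8 + 2 S^{2}$ ($n{\left(S \right)} = \left(S^{2} + S^{2}\right) - 8 = 2 S^{2} - 8 = -8 + 2 S^{2}$)
$59 \left(\left(-79 + n{\left(-4 \right)}\right) - 199\right) = 59 \left(\left(-79 - \left(8 - 2 \left(-4\right)^{2}\right)\right) - 199\right) = 59 \left(\left(-79 + \left(-8 + 2 \cdot 16\right)\right) - 199\right) = 59 \left(\left(-79 + \left(-8 + 32\right)\right) - 199\right) = 59 \left(\left(-79 + 24\right) - 199\right) = 59 \left(-55 - 199\right) = 59 \left(-254\right) = -14986$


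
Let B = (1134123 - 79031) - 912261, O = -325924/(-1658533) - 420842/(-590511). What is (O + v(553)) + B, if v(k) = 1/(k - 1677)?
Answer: 157232984861728293409/1100825345928012 ≈ 1.4283e+5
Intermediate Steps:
v(k) = 1/(-1677 + k)
O = 890442051950/979381980363 (O = -325924*(-1/1658533) - 420842*(-1/590511) = 325924/1658533 + 420842/590511 = 890442051950/979381980363 ≈ 0.90919)
B = 142831 (B = 1055092 - 912261 = 142831)
(O + v(553)) + B = (890442051950/979381980363 + 1/(-1677 + 553)) + 142831 = (890442051950/979381980363 + 1/(-1124)) + 142831 = (890442051950/979381980363 - 1/1124) + 142831 = 999877484411437/1100825345928012 + 142831 = 157232984861728293409/1100825345928012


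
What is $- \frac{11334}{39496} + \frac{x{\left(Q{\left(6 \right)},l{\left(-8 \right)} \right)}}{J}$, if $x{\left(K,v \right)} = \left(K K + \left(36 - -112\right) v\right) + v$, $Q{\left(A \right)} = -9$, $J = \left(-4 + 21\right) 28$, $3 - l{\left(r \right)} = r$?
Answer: $\frac{7817267}{2350012} \approx 3.3265$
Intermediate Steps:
$l{\left(r \right)} = 3 - r$
$J = 476$ ($J = 17 \cdot 28 = 476$)
$x{\left(K,v \right)} = K^{2} + 149 v$ ($x{\left(K,v \right)} = \left(K^{2} + \left(36 + 112\right) v\right) + v = \left(K^{2} + 148 v\right) + v = K^{2} + 149 v$)
$- \frac{11334}{39496} + \frac{x{\left(Q{\left(6 \right)},l{\left(-8 \right)} \right)}}{J} = - \frac{11334}{39496} + \frac{\left(-9\right)^{2} + 149 \left(3 - -8\right)}{476} = \left(-11334\right) \frac{1}{39496} + \left(81 + 149 \left(3 + 8\right)\right) \frac{1}{476} = - \frac{5667}{19748} + \left(81 + 149 \cdot 11\right) \frac{1}{476} = - \frac{5667}{19748} + \left(81 + 1639\right) \frac{1}{476} = - \frac{5667}{19748} + 1720 \cdot \frac{1}{476} = - \frac{5667}{19748} + \frac{430}{119} = \frac{7817267}{2350012}$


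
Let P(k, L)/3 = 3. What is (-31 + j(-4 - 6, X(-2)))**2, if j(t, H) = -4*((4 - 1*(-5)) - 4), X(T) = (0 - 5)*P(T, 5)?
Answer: 2601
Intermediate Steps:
P(k, L) = 9 (P(k, L) = 3*3 = 9)
X(T) = -45 (X(T) = (0 - 5)*9 = -5*9 = -45)
j(t, H) = -20 (j(t, H) = -4*((4 + 5) - 4) = -4*(9 - 4) = -4*5 = -20)
(-31 + j(-4 - 6, X(-2)))**2 = (-31 - 20)**2 = (-51)**2 = 2601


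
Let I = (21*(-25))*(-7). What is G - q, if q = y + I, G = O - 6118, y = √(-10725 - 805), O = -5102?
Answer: -14895 - I*√11530 ≈ -14895.0 - 107.38*I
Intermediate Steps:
I = 3675 (I = -525*(-7) = 3675)
y = I*√11530 (y = √(-11530) = I*√11530 ≈ 107.38*I)
G = -11220 (G = -5102 - 6118 = -11220)
q = 3675 + I*√11530 (q = I*√11530 + 3675 = 3675 + I*√11530 ≈ 3675.0 + 107.38*I)
G - q = -11220 - (3675 + I*√11530) = -11220 + (-3675 - I*√11530) = -14895 - I*√11530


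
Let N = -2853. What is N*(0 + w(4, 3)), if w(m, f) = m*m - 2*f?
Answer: -28530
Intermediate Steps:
w(m, f) = m² - 2*f
N*(0 + w(4, 3)) = -2853*(0 + (4² - 2*3)) = -2853*(0 + (16 - 6)) = -2853*(0 + 10) = -2853*10 = -28530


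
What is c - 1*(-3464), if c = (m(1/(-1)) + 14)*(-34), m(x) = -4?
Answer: 3124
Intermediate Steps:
c = -340 (c = (-4 + 14)*(-34) = 10*(-34) = -340)
c - 1*(-3464) = -340 - 1*(-3464) = -340 + 3464 = 3124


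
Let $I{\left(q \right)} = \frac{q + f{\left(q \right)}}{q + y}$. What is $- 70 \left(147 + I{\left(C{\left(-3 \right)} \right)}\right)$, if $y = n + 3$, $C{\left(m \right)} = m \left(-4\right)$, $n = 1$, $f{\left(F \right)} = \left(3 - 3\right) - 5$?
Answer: $- \frac{82565}{8} \approx -10321.0$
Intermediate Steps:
$f{\left(F \right)} = -5$ ($f{\left(F \right)} = 0 - 5 = -5$)
$C{\left(m \right)} = - 4 m$
$y = 4$ ($y = 1 + 3 = 4$)
$I{\left(q \right)} = \frac{-5 + q}{4 + q}$ ($I{\left(q \right)} = \frac{q - 5}{q + 4} = \frac{-5 + q}{4 + q}$)
$- 70 \left(147 + I{\left(C{\left(-3 \right)} \right)}\right) = - 70 \left(147 + \frac{-5 - -12}{4 - -12}\right) = - 70 \left(147 + \frac{-5 + 12}{4 + 12}\right) = - 70 \left(147 + \frac{1}{16} \cdot 7\right) = - 70 \left(147 + \frac{7}{16}\right) = \left(-70\right) \frac{2359}{16} = - \frac{82565}{8}$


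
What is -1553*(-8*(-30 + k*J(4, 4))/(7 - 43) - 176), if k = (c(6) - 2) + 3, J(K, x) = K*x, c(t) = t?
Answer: 2205260/9 ≈ 2.4503e+5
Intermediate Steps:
k = 7 (k = (6 - 2) + 3 = 4 + 3 = 7)
-1553*(-8*(-30 + k*J(4, 4))/(7 - 43) - 176) = -1553*(-8*(-30 + 7*(4*4))/(7 - 43) - 176) = -1553*(-8*(-30 + 7*16)/(-36) - 176) = -1553*(-8*(-30 + 112)*(-1)/36 - 176) = -1553*(-656*(-1)/36 - 176) = -1553*(-8*(-41/18) - 176) = -1553*(164/9 - 176) = -1553*(-1420/9) = 2205260/9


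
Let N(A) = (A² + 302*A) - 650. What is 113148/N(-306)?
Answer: 8082/41 ≈ 197.12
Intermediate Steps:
N(A) = -650 + A² + 302*A
113148/N(-306) = 113148/(-650 + (-306)² + 302*(-306)) = 113148/(-650 + 93636 - 92412) = 113148/574 = 113148*(1/574) = 8082/41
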